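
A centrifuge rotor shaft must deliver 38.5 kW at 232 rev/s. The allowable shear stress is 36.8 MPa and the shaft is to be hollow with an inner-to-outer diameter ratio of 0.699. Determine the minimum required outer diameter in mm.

16.9 mm

ω = 2π·232 = 1458 rad/s, so T = P/ω = 38.5×10³ / 1458 = 26.41 N·m.
For a hollow shaft with d_i/d_o = 0.699: τ_max = 16T/(π d_o³ (1−k⁴)), so d_o = [16T/(π τ_allow (1−k⁴))]^(1/3) = [16·26.41/(π·3.68×10^7·0.7613)]^(1/3) = 0.01687 m.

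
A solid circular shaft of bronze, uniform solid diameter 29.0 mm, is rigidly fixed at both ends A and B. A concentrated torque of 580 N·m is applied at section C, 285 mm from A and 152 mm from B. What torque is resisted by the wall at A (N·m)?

202 N·m

With uniform GJ and both ends fixed, compatibility θ_AC = θ_CB gives T_A·a = T_B·b, together with T_A + T_B = T₀.
T_A = T₀·b/(a+b) = 580.0·152/437.0 = 201.7 N·m; T_B = 378.3 N·m.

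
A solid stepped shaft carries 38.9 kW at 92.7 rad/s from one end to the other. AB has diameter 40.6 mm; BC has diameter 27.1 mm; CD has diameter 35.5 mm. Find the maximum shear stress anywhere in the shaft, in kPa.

ω = 92.7 rad/s, so T = P/ω = 38.9×10³ / 92.70 = 419.6 N·m.
Under the same torque, τ_max = 16T/(πd³) is largest where d is smallest — segment BC (d = 27.1 mm).
τ_max = 16·419.6/(π·(0.0271)³) = 1.074×10^8 Pa.

107000 kPa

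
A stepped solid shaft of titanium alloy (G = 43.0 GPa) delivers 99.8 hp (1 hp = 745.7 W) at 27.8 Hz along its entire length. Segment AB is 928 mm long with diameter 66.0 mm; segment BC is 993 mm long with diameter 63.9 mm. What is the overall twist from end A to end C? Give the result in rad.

ω = 2π·27.8 = 174.7 rad/s, so T = P/ω = 99.8×745.7 / 174.7 = 426.1 N·m.
J_AB = π(0.0660)⁴/32 = 1.86×10^-6 m⁴; J_BC = π(0.0639)⁴/32 = 1.64×10^-6 m⁴.
θ = (T/G)·Σ L_i/J_i = (426.1/43.0×10⁹)·(0.928/1.86×10^-6 + 0.993/1.64×10^-6) = 0.01095 rad.

0.0109 rad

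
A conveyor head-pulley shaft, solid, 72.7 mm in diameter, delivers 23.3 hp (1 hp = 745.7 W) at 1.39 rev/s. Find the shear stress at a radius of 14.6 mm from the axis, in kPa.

ω = 2π·1.39 = 8.734 rad/s, so T = P/ω = 23.3×745.7 / 8.734 = 1989 N·m.
J = πd⁴/32 = π(0.0727)⁴/32 = 2.742×10^-6 m⁴.
Shear stress varies linearly with radius: τ = T·r/J = 1989 × 0.0146 / 2.742×10^-6 = 1.059×10^7 Pa.

10600 kPa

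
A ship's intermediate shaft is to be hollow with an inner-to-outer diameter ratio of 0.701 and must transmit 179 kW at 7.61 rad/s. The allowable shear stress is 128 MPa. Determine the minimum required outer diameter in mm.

107 mm

ω = 7.61 rad/s, so T = P/ω = 179×10³ / 7.610 = 23520 N·m.
For a hollow shaft with d_i/d_o = 0.701: τ_max = 16T/(π d_o³ (1−k⁴)), so d_o = [16T/(π τ_allow (1−k⁴))]^(1/3) = [16·23520/(π·1.28×10^8·0.7585)]^(1/3) = 0.1073 m.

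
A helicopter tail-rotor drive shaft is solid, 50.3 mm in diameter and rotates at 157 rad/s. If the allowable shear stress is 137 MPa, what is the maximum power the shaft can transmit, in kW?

J = πd⁴/32 = π(0.0503)⁴/32 = 6.285×10^-7 m⁴.
T_max = τ_allow·J/r = 1.37×10^8 × 6.285×10^-7 / 0.0251 = 3423 N·m.
ω = 157 rad/s, so P_max = T_max·ω = 5.375×10^5 W.

537 kW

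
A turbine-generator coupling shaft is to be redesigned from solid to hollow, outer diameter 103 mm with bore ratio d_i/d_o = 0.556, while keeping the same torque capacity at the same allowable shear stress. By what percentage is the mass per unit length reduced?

Equal τ_max and T ⇒ the solid shaft needs d_s³ = d_o³(1−k⁴), so d_s = 103·(1−0.556⁴)^(1/3) = 99.61 mm.
Area ratio A_h/A_s = d_o²(1−k²)/d_s² = (1−k²)/(1−k⁴)^(2/3) = 0.7387.
Mass saving = 1 − 0.7387 = 26.1 %.

26.1 %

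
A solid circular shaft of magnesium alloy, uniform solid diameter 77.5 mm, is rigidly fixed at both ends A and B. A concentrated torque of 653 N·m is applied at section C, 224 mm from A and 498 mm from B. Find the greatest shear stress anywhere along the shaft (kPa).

With uniform GJ and both ends fixed, compatibility θ_AC = θ_CB gives T_A·a = T_B·b, together with T_A + T_B = T₀.
T_A = T₀·b/(a+b) = 653.0·498/722.0 = 450.4 N·m; T_B = 202.6 N·m.
τ in each portion: τ_AC = 4.93×10^6 Pa, τ_CB = 2.22×10^6 Pa; maximum is in AC.
τ_max = T_AC·r/J = 450.4·0.0387/3.54×10^-6 = 4.928×10^6 Pa.

4930 kPa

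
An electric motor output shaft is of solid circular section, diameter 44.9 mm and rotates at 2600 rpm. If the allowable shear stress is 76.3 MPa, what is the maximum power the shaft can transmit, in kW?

J = πd⁴/32 = π(0.0449)⁴/32 = 3.990×10^-7 m⁴.
T_max = τ_allow·J/r = 7.63×10^7 × 3.990×10^-7 / 0.0224 = 1356 N·m.
ω = 2π·2600/60 = 272.3 rad/s, so P_max = T_max·ω = 3.692×10^5 W.

369 kW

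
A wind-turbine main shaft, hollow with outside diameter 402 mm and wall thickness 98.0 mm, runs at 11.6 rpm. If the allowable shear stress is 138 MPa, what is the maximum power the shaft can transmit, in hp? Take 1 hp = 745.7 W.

J = π(d_o⁴ − d_i⁴)/32 = π(0.402⁴ − 0.206⁴)/32 = 2.387×10^-3 m⁴.
T_max = τ_allow·J/r = 1.38×10^8 × 2.387×10^-3 / 0.201 = 1.639e6 N·m.
ω = 2π·11.6/60 = 1.215 rad/s, so P_max = T_max·ω = 1.991×10^6 W.

2670 hp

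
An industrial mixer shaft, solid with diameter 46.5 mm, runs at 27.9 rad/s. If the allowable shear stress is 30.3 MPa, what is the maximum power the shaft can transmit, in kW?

J = πd⁴/32 = π(0.0465)⁴/32 = 4.590×10^-7 m⁴.
T_max = τ_allow·J/r = 3.03×10^7 × 4.590×10^-7 / 0.0232 = 598.2 N·m.
ω = 27.9 rad/s, so P_max = T_max·ω = 1.669×10^4 W.

16.7 kW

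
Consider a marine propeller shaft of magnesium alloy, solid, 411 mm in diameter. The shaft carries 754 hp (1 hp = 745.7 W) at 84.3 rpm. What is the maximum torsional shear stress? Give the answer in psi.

ω = 2π·84.3/60 = 8.828 rad/s, so T = P/ω = 754×745.7 / 8.828 = 63690 N·m.
J = πd⁴/32 = π(0.411)⁴/32 = 2.801×10^-3 m⁴.
τ_max = T·r/J = 63690 × 0.205 / 2.801×10^-3 = 4.672×10^6 Pa.

678 psi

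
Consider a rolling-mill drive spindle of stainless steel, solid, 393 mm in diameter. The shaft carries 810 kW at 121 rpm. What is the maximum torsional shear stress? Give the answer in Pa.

ω = 2π·121/60 = 12.67 rad/s, so T = P/ω = 810×10³ / 12.67 = 63930 N·m.
J = πd⁴/32 = π(0.393)⁴/32 = 2.342×10^-3 m⁴.
τ_max = T·r/J = 63930 × 0.197 / 2.342×10^-3 = 5.364×10^6 Pa.

5.36e6 Pa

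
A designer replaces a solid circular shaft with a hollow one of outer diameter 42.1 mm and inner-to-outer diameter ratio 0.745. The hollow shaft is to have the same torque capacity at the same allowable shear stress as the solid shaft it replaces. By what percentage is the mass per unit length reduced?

Equal τ_max and T ⇒ the solid shaft needs d_s³ = d_o³(1−k⁴), so d_s = 42.1·(1−0.745⁴)^(1/3) = 37.24 mm.
Area ratio A_h/A_s = d_o²(1−k²)/d_s² = (1−k²)/(1−k⁴)^(2/3) = 0.5688.
Mass saving = 1 − 0.5688 = 43.1 %.

43.1 %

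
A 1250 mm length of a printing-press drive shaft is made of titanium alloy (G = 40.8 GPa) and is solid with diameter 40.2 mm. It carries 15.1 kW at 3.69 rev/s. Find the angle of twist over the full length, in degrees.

4.46°

ω = 2π·3.69 = 23.18 rad/s, so T = P/ω = 15.1×10³ / 23.18 = 651.3 N·m.
J = πd⁴/32 = π(0.0402)⁴/32 = 2.564×10^-7 m⁴.
θ = T·L/(G·J) = 651.3 × 1.25 / (40.8×10⁹ × 2.564×10^-7) = 0.07782 rad.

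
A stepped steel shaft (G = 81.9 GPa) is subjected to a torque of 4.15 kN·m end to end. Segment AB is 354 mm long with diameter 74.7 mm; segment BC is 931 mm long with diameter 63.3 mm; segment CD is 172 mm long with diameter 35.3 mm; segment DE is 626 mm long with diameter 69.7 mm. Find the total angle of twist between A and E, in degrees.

J_AB = π(0.0747)⁴/32 = 3.06×10^-6 m⁴; J_BC = π(0.0633)⁴/32 = 1.58×10^-6 m⁴; J_CD = π(0.0353)⁴/32 = 1.52×10^-7 m⁴; J_DE = π(0.0697)⁴/32 = 2.32×10^-6 m⁴.
θ = (T/G)·Σ L_i/J_i = (4150/81.9×10⁹)·(0.354/3.06×10^-6 + 0.931/1.58×10^-6 + 0.172/1.52×10^-7 + 0.626/2.32×10^-6) = 0.1067 rad.

6.11°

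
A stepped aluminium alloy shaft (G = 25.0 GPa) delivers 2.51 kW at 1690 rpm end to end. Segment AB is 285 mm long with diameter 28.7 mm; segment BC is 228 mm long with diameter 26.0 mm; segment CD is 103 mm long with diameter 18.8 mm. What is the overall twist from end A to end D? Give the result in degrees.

ω = 2π·1690/60 = 177.0 rad/s, so T = P/ω = 2.51×10³ / 177.0 = 14.18 N·m.
J_AB = π(0.0287)⁴/32 = 6.66×10^-8 m⁴; J_BC = π(0.0260)⁴/32 = 4.49×10^-8 m⁴; J_CD = π(0.0188)⁴/32 = 1.23×10^-8 m⁴.
θ = (T/G)·Σ L_i/J_i = (14.18/25.0×10⁹)·(0.285/6.66×10^-8 + 0.228/4.49×10^-8 + 0.103/1.23×10^-8) = 0.01008 rad.

0.577°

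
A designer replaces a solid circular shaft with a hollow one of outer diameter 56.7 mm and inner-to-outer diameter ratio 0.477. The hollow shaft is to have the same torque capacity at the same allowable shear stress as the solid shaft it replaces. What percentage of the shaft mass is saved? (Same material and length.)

20.0 %

Equal τ_max and T ⇒ the solid shaft needs d_s³ = d_o³(1−k⁴), so d_s = 56.7·(1−0.477⁴)^(1/3) = 55.70 mm.
Area ratio A_h/A_s = d_o²(1−k²)/d_s² = (1−k²)/(1−k⁴)^(2/3) = 0.8003.
Mass saving = 1 − 0.8003 = 20.0 %.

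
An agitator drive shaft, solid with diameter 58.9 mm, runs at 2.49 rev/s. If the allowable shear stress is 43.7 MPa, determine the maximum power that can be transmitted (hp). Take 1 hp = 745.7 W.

J = πd⁴/32 = π(0.0589)⁴/32 = 1.182×10^-6 m⁴.
T_max = τ_allow·J/r = 4.37×10^7 × 1.182×10^-6 / 0.0295 = 1753 N·m.
ω = 2π·2.49 = 15.65 rad/s, so P_max = T_max·ω = 2.743×10^4 W.

36.8 hp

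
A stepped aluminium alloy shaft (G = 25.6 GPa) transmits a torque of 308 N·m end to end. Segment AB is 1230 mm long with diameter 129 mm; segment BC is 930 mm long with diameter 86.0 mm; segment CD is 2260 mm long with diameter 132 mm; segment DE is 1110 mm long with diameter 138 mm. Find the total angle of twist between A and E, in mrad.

3.92 mrad

J_AB = π(0.129)⁴/32 = 2.72×10^-5 m⁴; J_BC = π(0.0860)⁴/32 = 5.37×10^-6 m⁴; J_CD = π(0.132)⁴/32 = 2.98×10^-5 m⁴; J_DE = π(0.138)⁴/32 = 3.56×10^-5 m⁴.
θ = (T/G)·Σ L_i/J_i = (308.0/25.6×10⁹)·(1.23/2.72×10^-5 + 0.930/5.37×10^-6 + 2.26/2.98×10^-5 + 1.11/3.56×10^-5) = 3.915×10^-3 rad.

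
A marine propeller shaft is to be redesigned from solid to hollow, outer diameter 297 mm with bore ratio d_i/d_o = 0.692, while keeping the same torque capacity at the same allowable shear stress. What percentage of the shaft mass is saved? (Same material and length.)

38.0 %

Equal τ_max and T ⇒ the solid shaft needs d_s³ = d_o³(1−k⁴), so d_s = 297·(1−0.692⁴)^(1/3) = 272.3 mm.
Area ratio A_h/A_s = d_o²(1−k²)/d_s² = (1−k²)/(1−k⁴)^(2/3) = 0.6200.
Mass saving = 1 − 0.6200 = 38.0 %.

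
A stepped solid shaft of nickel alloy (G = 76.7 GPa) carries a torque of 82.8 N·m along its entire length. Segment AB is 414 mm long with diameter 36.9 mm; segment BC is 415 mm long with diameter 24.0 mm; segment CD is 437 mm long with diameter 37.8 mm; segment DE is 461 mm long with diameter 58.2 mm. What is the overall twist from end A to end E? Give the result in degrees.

J_AB = π(0.0369)⁴/32 = 1.82×10^-7 m⁴; J_BC = π(0.0240)⁴/32 = 3.26×10^-8 m⁴; J_CD = π(0.0378)⁴/32 = 2.00×10^-7 m⁴; J_DE = π(0.0582)⁴/32 = 1.13×10^-6 m⁴.
θ = (T/G)·Σ L_i/J_i = (82.80/76.7×10⁹)·(0.414/1.82×10^-7 + 0.415/3.26×10^-8 + 0.437/2.00×10^-7 + 0.461/1.13×10^-6) = 0.01901 rad.

1.09°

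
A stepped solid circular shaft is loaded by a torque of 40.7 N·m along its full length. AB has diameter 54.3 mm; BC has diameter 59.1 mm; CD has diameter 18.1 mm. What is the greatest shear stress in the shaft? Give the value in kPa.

35000 kPa

Under the same torque, τ_max = 16T/(πd³) is largest where d is smallest — segment CD (d = 18.1 mm).
τ_max = 16·40.70/(π·(0.0181)³) = 3.496×10^7 Pa.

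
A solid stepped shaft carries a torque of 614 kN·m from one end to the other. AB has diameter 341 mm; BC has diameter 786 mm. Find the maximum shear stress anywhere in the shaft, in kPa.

78900 kPa

Under the same torque, τ_max = 16T/(πd³) is largest where d is smallest — segment AB (d = 341 mm).
τ_max = 16·614000/(π·(0.341)³) = 7.886×10^7 Pa.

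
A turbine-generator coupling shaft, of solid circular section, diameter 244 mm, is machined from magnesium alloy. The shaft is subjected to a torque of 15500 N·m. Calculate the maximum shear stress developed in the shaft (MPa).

J = πd⁴/32 = π(0.244)⁴/32 = 3.480×10^-4 m⁴.
τ_max = T·r/J = 15500 × 0.122 / 3.480×10^-4 = 5.434×10^6 Pa.

5.43 MPa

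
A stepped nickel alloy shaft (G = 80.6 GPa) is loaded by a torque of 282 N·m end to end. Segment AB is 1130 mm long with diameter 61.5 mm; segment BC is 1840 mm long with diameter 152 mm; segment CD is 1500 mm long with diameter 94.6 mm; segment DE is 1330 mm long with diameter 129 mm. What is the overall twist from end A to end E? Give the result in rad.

J_AB = π(0.0615)⁴/32 = 1.40×10^-6 m⁴; J_BC = π(0.152)⁴/32 = 5.24×10^-5 m⁴; J_CD = π(0.0946)⁴/32 = 7.86×10^-6 m⁴; J_DE = π(0.129)⁴/32 = 2.72×10^-5 m⁴.
θ = (T/G)·Σ L_i/J_i = (282.0/80.6×10⁹)·(1.13/1.40×10^-6 + 1.84/5.24×10^-5 + 1.50/7.86×10^-6 + 1.33/2.72×10^-5) = 3.777×10^-3 rad.

0.00378 rad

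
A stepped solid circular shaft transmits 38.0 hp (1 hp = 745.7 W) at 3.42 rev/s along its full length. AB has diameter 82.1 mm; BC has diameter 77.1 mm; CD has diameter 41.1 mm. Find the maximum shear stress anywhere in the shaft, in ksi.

14.0 ksi

ω = 2π·3.42 = 21.49 rad/s, so T = P/ω = 38.0×745.7 / 21.49 = 1319 N·m.
Under the same torque, τ_max = 16T/(πd³) is largest where d is smallest — segment CD (d = 41.1 mm).
τ_max = 16·1319/(π·(0.0411)³) = 9.674×10^7 Pa.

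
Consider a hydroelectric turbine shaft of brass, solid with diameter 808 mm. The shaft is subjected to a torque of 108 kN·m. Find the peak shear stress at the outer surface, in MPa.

J = πd⁴/32 = π(0.808)⁴/32 = 0.04185 m⁴.
τ_max = T·r/J = 108000 × 0.404 / 0.04185 = 1.043×10^6 Pa.

1.04 MPa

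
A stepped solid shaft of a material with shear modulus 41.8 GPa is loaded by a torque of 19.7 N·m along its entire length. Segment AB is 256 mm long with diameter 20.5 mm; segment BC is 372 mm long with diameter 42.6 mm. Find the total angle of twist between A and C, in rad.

0.00750 rad

J_AB = π(0.0205)⁴/32 = 1.73×10^-8 m⁴; J_BC = π(0.0426)⁴/32 = 3.23×10^-7 m⁴.
θ = (T/G)·Σ L_i/J_i = (19.70/41.8×10⁹)·(0.256/1.73×10^-8 + 0.372/3.23×10^-7) = 7.501×10^-3 rad.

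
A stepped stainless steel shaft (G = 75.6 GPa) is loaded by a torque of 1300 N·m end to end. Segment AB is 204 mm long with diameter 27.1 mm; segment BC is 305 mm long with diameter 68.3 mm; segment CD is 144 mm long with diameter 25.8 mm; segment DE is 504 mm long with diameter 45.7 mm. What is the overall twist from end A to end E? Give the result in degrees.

J_AB = π(0.0271)⁴/32 = 5.30×10^-8 m⁴; J_BC = π(0.0683)⁴/32 = 2.14×10^-6 m⁴; J_CD = π(0.0258)⁴/32 = 4.35×10^-8 m⁴; J_DE = π(0.0457)⁴/32 = 4.28×10^-7 m⁴.
θ = (T/G)·Σ L_i/J_i = (1300/75.6×10⁹)·(0.204/5.30×10^-8 + 0.305/2.14×10^-6 + 0.144/4.35×10^-8 + 0.504/4.28×10^-7) = 0.1459 rad.

8.36°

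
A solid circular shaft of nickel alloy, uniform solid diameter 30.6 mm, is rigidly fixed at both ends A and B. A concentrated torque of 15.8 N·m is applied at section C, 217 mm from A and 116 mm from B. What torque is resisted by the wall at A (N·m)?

5.50 N·m

With uniform GJ and both ends fixed, compatibility θ_AC = θ_CB gives T_A·a = T_B·b, together with T_A + T_B = T₀.
T_A = T₀·b/(a+b) = 15.80·116/333.0 = 5.504 N·m; T_B = 10.30 N·m.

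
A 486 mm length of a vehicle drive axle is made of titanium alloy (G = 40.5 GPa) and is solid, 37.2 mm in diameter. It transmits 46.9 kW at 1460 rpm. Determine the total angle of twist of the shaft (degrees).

1.12°

ω = 2π·1460/60 = 152.9 rad/s, so T = P/ω = 46.9×10³ / 152.9 = 306.8 N·m.
J = πd⁴/32 = π(0.0372)⁴/32 = 1.880×10^-7 m⁴.
θ = T·L/(G·J) = 306.8 × 0.486 / (40.5×10⁹ × 1.880×10^-7) = 0.01958 rad.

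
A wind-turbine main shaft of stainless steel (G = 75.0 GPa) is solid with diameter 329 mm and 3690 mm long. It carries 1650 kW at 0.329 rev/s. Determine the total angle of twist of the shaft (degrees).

1.96°

ω = 2π·0.329 = 2.067 rad/s, so T = P/ω = 1650×10³ / 2.067 = 798200 N·m.
J = πd⁴/32 = π(0.329)⁴/32 = 1.150×10^-3 m⁴.
θ = T·L/(G·J) = 798200 × 3.69 / (75.0×10⁹ × 1.150×10^-3) = 0.03414 rad.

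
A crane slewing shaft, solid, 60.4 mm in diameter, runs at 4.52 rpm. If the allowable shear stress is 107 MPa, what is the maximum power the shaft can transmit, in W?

2190 W

J = πd⁴/32 = π(0.0604)⁴/32 = 1.307×10^-6 m⁴.
T_max = τ_allow·J/r = 1.07×10^8 × 1.307×10^-6 / 0.0302 = 4629 N·m.
ω = 2π·4.52/60 = 0.4733 rad/s, so P_max = T_max·ω = 2191 W.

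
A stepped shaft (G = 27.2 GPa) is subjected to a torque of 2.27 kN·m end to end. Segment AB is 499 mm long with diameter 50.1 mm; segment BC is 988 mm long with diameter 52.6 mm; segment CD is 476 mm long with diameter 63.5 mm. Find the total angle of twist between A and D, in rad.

0.202 rad

J_AB = π(0.0501)⁴/32 = 6.19×10^-7 m⁴; J_BC = π(0.0526)⁴/32 = 7.52×10^-7 m⁴; J_CD = π(0.0635)⁴/32 = 1.60×10^-6 m⁴.
θ = (T/G)·Σ L_i/J_i = (2270/27.2×10⁹)·(0.499/6.19×10^-7 + 0.988/7.52×10^-7 + 0.476/1.60×10^-6) = 0.2019 rad.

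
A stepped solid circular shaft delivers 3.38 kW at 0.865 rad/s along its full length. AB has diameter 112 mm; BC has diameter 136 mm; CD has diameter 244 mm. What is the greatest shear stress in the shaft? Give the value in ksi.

2.05 ksi

ω = 0.865 rad/s, so T = P/ω = 3.38×10³ / 0.8650 = 3908 N·m.
Under the same torque, τ_max = 16T/(πd³) is largest where d is smallest — segment AB (d = 112 mm).
τ_max = 16·3908/(π·(0.112)³) = 1.417×10^7 Pa.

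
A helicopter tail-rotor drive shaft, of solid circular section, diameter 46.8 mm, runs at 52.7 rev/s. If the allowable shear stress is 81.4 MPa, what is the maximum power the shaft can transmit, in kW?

542 kW

J = πd⁴/32 = π(0.0468)⁴/32 = 4.710×10^-7 m⁴.
T_max = τ_allow·J/r = 8.14×10^7 × 4.710×10^-7 / 0.0234 = 1638 N·m.
ω = 2π·52.7 = 331.1 rad/s, so P_max = T_max·ω = 5.425×10^5 W.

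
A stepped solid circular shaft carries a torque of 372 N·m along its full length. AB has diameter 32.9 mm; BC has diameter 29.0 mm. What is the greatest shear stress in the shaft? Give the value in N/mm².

Under the same torque, τ_max = 16T/(πd³) is largest where d is smallest — segment BC (d = 29.0 mm).
τ_max = 16·372.0/(π·(0.0290)³) = 7.768×10^7 Pa.

77.7 N/mm²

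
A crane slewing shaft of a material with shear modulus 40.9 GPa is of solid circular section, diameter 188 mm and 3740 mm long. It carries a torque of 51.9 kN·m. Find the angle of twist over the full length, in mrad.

J = πd⁴/32 = π(0.188)⁴/32 = 1.226×10^-4 m⁴.
θ = T·L/(G·J) = 51900 × 3.74 / (40.9×10⁹ × 1.226×10^-4) = 0.03870 rad.

38.7 mrad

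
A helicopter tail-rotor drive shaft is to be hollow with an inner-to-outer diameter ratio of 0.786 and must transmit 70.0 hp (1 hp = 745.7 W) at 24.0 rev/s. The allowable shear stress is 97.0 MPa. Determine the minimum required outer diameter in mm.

ω = 2π·24.0 = 150.8 rad/s, so T = P/ω = 70.0×745.7 / 150.8 = 346.2 N·m.
For a hollow shaft with d_i/d_o = 0.786: τ_max = 16T/(π d_o³ (1−k⁴)), so d_o = [16T/(π τ_allow (1−k⁴))]^(1/3) = [16·346.2/(π·9.70×10^7·0.6183)]^(1/3) = 0.03086 m.

30.9 mm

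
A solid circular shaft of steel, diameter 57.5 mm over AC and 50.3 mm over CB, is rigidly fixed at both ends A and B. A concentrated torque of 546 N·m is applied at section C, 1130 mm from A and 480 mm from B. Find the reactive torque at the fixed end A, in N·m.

Compatibility: T_A·a/J_AC = T_B·b/J_CB with T_A + T_B = T₀.
J_AC = 1.07×10^-6 m⁴, J_CB = 6.28×10^-7 m⁴, so T_A = T₀·(J_AC/a)/((J_AC/a)+(J_CB/b)) = 229.5 N·m, T_B = 316.5 N·m.

230 N·m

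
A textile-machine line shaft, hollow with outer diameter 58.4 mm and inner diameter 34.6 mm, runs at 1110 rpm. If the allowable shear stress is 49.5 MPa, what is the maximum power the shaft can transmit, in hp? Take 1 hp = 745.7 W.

265 hp

J = π(d_o⁴ − d_i⁴)/32 = π(0.0584⁴ − 0.0346⁴)/32 = 1.001×10^-6 m⁴.
T_max = τ_allow·J/r = 4.95×10^7 × 1.001×10^-6 / 0.0292 = 1697 N·m.
ω = 2π·1110/60 = 116.2 rad/s, so P_max = T_max·ω = 1.973×10^5 W.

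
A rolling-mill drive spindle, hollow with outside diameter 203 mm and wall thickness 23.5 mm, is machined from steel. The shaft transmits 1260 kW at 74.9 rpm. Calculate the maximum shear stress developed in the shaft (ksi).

21.8 ksi

ω = 2π·74.9/60 = 7.844 rad/s, so T = P/ω = 1260×10³ / 7.844 = 160600 N·m.
J = π(d_o⁴ − d_i⁴)/32 = π(0.203⁴ − 0.156⁴)/32 = 1.086×10^-4 m⁴.
τ_max = T·r/J = 160600 × 0.102 / 1.086×10^-4 = 1.502×10^8 Pa.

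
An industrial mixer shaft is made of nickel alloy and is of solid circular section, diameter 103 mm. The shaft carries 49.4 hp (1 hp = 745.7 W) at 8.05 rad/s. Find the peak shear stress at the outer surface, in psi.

ω = 8.05 rad/s, so T = P/ω = 49.4×745.7 / 8.050 = 4576 N·m.
J = πd⁴/32 = π(0.103)⁴/32 = 1.105×10^-5 m⁴.
τ_max = T·r/J = 4576 × 0.0515 / 1.105×10^-5 = 2.133×10^7 Pa.

3090 psi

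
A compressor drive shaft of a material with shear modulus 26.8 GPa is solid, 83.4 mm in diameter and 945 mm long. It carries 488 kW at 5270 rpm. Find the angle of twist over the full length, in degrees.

ω = 2π·5270/60 = 551.9 rad/s, so T = P/ω = 488×10³ / 551.9 = 884.3 N·m.
J = πd⁴/32 = π(0.0834)⁴/32 = 4.750×10^-6 m⁴.
θ = T·L/(G·J) = 884.3 × 0.945 / (26.8×10⁹ × 4.750×10^-6) = 6.565×10^-3 rad.

0.376°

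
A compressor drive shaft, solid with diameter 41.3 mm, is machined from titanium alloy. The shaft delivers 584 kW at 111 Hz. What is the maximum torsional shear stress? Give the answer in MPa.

ω = 2π·111 = 697.4 rad/s, so T = P/ω = 584×10³ / 697.4 = 837.4 N·m.
J = πd⁴/32 = π(0.0413)⁴/32 = 2.856×10^-7 m⁴.
τ_max = T·r/J = 837.4 × 0.0206 / 2.856×10^-7 = 6.054×10^7 Pa.

60.5 MPa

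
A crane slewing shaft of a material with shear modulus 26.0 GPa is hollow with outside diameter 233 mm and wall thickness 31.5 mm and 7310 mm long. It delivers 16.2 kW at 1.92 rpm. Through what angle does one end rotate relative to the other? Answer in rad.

ω = 2π·1.92/60 = 0.2011 rad/s, so T = P/ω = 16.2×10³ / 0.2011 = 80570 N·m.
J = π(d_o⁴ − d_i⁴)/32 = π(0.233⁴ − 0.170⁴)/32 = 2.074×10^-4 m⁴.
θ = T·L/(G·J) = 80570 × 7.31 / (26.0×10⁹ × 2.074×10^-4) = 0.1092 rad.

0.109 rad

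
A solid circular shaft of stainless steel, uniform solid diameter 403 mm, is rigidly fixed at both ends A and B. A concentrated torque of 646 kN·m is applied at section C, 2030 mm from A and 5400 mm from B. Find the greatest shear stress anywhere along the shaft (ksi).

With uniform GJ and both ends fixed, compatibility θ_AC = θ_CB gives T_A·a = T_B·b, together with T_A + T_B = T₀.
T_A = T₀·b/(a+b) = 646000·5400/7430 = 469500 N·m; T_B = 176500 N·m.
τ in each portion: τ_AC = 3.65×10^7 Pa, τ_CB = 1.37×10^7 Pa; maximum is in AC.
τ_max = T_AC·r/J = 469500·0.202/2.59×10^-3 = 3.653×10^7 Pa.

5.30 ksi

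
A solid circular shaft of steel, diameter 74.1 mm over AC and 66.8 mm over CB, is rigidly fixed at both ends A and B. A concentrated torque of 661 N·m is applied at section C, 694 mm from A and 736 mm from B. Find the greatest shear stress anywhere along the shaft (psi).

740 psi

Compatibility: T_A·a/J_AC = T_B·b/J_CB with T_A + T_B = T₀.
J_AC = 2.96×10^-6 m⁴, J_CB = 1.95×10^-6 m⁴, so T_A = T₀·(J_AC/a)/((J_AC/a)+(J_CB/b)) = 407.3 N·m, T_B = 253.7 N·m.
τ in each portion: τ_AC = 5.10×10^6 Pa, τ_CB = 4.33×10^6 Pa; maximum is in AC.
τ_max = T_AC·r/J = 407.3·0.0370/2.96×10^-6 = 5.099×10^6 Pa.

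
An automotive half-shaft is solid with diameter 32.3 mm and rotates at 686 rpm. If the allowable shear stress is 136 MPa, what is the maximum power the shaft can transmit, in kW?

64.6 kW

J = πd⁴/32 = π(0.0323)⁴/32 = 1.069×10^-7 m⁴.
T_max = τ_allow·J/r = 1.36×10^8 × 1.069×10^-7 / 0.0161 = 899.9 N·m.
ω = 2π·686/60 = 71.84 rad/s, so P_max = T_max·ω = 6.464×10^4 W.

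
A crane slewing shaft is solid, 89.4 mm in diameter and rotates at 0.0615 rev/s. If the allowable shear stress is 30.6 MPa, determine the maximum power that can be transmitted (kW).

J = πd⁴/32 = π(0.0894)⁴/32 = 6.271×10^-6 m⁴.
T_max = τ_allow·J/r = 3.06×10^7 × 6.271×10^-6 / 0.0447 = 4293 N·m.
ω = 2π·0.0615 = 0.3864 rad/s, so P_max = T_max·ω = 1659 W.

1.66 kW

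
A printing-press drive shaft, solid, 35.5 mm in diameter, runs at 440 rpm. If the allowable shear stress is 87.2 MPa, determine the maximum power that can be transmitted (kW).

35.3 kW

J = πd⁴/32 = π(0.0355)⁴/32 = 1.559×10^-7 m⁴.
T_max = τ_allow·J/r = 8.72×10^7 × 1.559×10^-7 / 0.0177 = 766.0 N·m.
ω = 2π·440/60 = 46.08 rad/s, so P_max = T_max·ω = 3.529×10^4 W.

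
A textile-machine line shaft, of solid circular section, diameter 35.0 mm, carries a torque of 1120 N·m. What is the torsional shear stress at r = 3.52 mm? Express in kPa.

J = πd⁴/32 = π(0.0350)⁴/32 = 1.473×10^-7 m⁴.
Shear stress varies linearly with radius: τ = T·r/J = 1120 × 0.00352 / 1.473×10^-7 = 2.676×10^7 Pa.

26800 kPa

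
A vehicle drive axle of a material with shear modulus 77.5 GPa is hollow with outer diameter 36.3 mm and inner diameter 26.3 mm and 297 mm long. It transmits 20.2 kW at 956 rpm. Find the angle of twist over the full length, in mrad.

ω = 2π·956/60 = 100.1 rad/s, so T = P/ω = 20.2×10³ / 100.1 = 201.8 N·m.
J = π(d_o⁴ − d_i⁴)/32 = π(0.0363⁴ − 0.0263⁴)/32 = 1.235×10^-7 m⁴.
θ = T·L/(G·J) = 201.8 × 0.297 / (77.5×10⁹ × 1.235×10^-7) = 6.262×10^-3 rad.

6.26 mrad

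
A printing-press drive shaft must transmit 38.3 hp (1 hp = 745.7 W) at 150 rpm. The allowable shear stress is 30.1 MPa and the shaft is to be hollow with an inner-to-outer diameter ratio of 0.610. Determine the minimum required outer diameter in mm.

ω = 2π·150/60 = 15.71 rad/s, so T = P/ω = 38.3×745.7 / 15.71 = 1818 N·m.
For a hollow shaft with d_i/d_o = 0.610: τ_max = 16T/(π d_o³ (1−k⁴)), so d_o = [16T/(π τ_allow (1−k⁴))]^(1/3) = [16·1818/(π·3.01×10^7·0.8615)]^(1/3) = 0.07095 m.

70.9 mm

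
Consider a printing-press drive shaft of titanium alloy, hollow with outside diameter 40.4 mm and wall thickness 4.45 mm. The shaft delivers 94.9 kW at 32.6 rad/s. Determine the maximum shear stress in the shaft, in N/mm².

ω = 32.6 rad/s, so T = P/ω = 94.9×10³ / 32.60 = 2911 N·m.
J = π(d_o⁴ − d_i⁴)/32 = π(0.0404⁴ − 0.0315⁴)/32 = 1.649×10^-7 m⁴.
τ_max = T·r/J = 2911 × 0.0202 / 1.649×10^-7 = 3.567×10^8 Pa.

357 N/mm²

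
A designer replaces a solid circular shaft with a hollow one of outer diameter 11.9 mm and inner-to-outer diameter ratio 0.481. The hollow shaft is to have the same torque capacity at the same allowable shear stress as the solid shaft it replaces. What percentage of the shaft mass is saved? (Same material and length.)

Equal τ_max and T ⇒ the solid shaft needs d_s³ = d_o³(1−k⁴), so d_s = 11.9·(1−0.481⁴)^(1/3) = 11.68 mm.
Area ratio A_h/A_s = d_o²(1−k²)/d_s² = (1−k²)/(1−k⁴)^(2/3) = 0.7974.
Mass saving = 1 − 0.7974 = 20.3 %.

20.3 %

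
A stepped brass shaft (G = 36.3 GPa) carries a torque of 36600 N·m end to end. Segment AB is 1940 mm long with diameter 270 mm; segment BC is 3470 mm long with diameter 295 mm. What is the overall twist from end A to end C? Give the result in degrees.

J_AB = π(0.270)⁴/32 = 5.22×10^-4 m⁴; J_BC = π(0.295)⁴/32 = 7.44×10^-4 m⁴.
θ = (T/G)·Σ L_i/J_i = (36600/36.3×10⁹)·(1.94/5.22×10^-4 + 3.47/7.44×10^-4) = 8.455×10^-3 rad.

0.484°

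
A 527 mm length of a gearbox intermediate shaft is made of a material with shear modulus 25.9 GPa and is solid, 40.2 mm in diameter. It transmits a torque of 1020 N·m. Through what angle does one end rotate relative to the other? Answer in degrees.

4.64°

J = πd⁴/32 = π(0.0402)⁴/32 = 2.564×10^-7 m⁴.
θ = T·L/(G·J) = 1020 × 0.527 / (25.9×10⁹ × 2.564×10^-7) = 0.08095 rad.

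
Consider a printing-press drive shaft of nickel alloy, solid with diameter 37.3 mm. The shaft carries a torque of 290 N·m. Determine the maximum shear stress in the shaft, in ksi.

J = πd⁴/32 = π(0.0373)⁴/32 = 1.900×10^-7 m⁴.
τ_max = T·r/J = 290.0 × 0.0186 / 1.900×10^-7 = 2.846×10^7 Pa.

4.13 ksi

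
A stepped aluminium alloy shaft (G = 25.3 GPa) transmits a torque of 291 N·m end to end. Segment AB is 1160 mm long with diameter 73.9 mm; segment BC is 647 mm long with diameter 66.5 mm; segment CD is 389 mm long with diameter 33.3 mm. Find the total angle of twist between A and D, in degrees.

J_AB = π(0.0739)⁴/32 = 2.93×10^-6 m⁴; J_BC = π(0.0665)⁴/32 = 1.92×10^-6 m⁴; J_CD = π(0.0333)⁴/32 = 1.21×10^-7 m⁴.
θ = (T/G)·Σ L_i/J_i = (291.0/25.3×10⁹)·(1.16/2.93×10^-6 + 0.647/1.92×10^-6 + 0.389/1.21×10^-7) = 0.04550 rad.

2.61°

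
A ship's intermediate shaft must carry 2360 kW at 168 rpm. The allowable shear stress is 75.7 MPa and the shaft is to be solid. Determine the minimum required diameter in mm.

ω = 2π·168/60 = 17.59 rad/s, so T = P/ω = 2360×10³ / 17.59 = 134100 N·m.
For a solid shaft τ_max = 16T/(πd³), so d = (16T/(π τ_allow))^(1/3) = (16·134100/(π·7.57×10^7))^(1/3) = 0.2082 m.

208 mm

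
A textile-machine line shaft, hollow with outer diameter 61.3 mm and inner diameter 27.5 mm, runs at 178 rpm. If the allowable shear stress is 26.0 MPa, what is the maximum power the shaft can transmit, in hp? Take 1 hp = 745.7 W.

J = π(d_o⁴ − d_i⁴)/32 = π(0.0613⁴ − 0.0275⁴)/32 = 1.330×10^-6 m⁴.
T_max = τ_allow·J/r = 2.60×10^7 × 1.330×10^-6 / 0.0307 = 1128 N·m.
ω = 2π·178/60 = 18.64 rad/s, so P_max = T_max·ω = 2.103×10^4 W.

28.2 hp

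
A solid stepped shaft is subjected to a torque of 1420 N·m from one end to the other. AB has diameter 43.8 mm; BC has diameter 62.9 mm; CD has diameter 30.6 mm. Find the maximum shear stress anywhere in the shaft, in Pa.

Under the same torque, τ_max = 16T/(πd³) is largest where d is smallest — segment CD (d = 30.6 mm).
τ_max = 16·1420/(π·(0.0306)³) = 2.524×10^8 Pa.

2.52e8 Pa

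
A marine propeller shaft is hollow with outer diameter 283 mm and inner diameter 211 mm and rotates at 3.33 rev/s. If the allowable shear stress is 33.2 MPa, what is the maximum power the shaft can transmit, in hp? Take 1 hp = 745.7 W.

2860 hp

J = π(d_o⁴ − d_i⁴)/32 = π(0.283⁴ − 0.211⁴)/32 = 4.351×10^-4 m⁴.
T_max = τ_allow·J/r = 3.32×10^7 × 4.351×10^-4 / 0.141 = 102100 N·m.
ω = 2π·3.33 = 20.92 rad/s, so P_max = T_max·ω = 2.136×10^6 W.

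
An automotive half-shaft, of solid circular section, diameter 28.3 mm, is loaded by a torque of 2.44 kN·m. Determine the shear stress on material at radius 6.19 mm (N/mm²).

J = πd⁴/32 = π(0.0283)⁴/32 = 6.297×10^-8 m⁴.
Shear stress varies linearly with radius: τ = T·r/J = 2440 × 0.00619 / 6.297×10^-8 = 2.398×10^8 Pa.

240 N/mm²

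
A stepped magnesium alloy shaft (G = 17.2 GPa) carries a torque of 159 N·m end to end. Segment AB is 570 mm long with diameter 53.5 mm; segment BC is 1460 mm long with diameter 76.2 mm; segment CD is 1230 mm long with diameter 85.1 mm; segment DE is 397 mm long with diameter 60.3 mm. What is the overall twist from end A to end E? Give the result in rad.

0.0157 rad

J_AB = π(0.0535)⁴/32 = 8.04×10^-7 m⁴; J_BC = π(0.0762)⁴/32 = 3.31×10^-6 m⁴; J_CD = π(0.0851)⁴/32 = 5.15×10^-6 m⁴; J_DE = π(0.0603)⁴/32 = 1.30×10^-6 m⁴.
θ = (T/G)·Σ L_i/J_i = (159.0/17.2×10⁹)·(0.570/8.04×10^-7 + 1.46/3.31×10^-6 + 1.23/5.15×10^-6 + 0.397/1.30×10^-6) = 0.01566 rad.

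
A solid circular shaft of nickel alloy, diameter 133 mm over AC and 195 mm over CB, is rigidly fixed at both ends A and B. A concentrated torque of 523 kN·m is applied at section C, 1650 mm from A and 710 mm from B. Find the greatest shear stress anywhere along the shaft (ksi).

47.7 ksi

Compatibility: T_A·a/J_AC = T_B·b/J_CB with T_A + T_B = T₀.
J_AC = 3.07×10^-5 m⁴, J_CB = 1.42×10^-4 m⁴, so T_A = T₀·(J_AC/a)/((J_AC/a)+(J_CB/b)) = 44550 N·m, T_B = 478400 N·m.
τ in each portion: τ_AC = 9.64×10^7 Pa, τ_CB = 3.29×10^8 Pa; maximum is in CB.
τ_max = T_CB·r/J = 478400·0.0975/1.42×10^-4 = 3.286×10^8 Pa.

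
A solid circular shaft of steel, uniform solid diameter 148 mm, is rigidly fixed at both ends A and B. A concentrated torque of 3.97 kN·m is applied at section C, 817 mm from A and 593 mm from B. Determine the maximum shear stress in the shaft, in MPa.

3.61 MPa

With uniform GJ and both ends fixed, compatibility θ_AC = θ_CB gives T_A·a = T_B·b, together with T_A + T_B = T₀.
T_A = T₀·b/(a+b) = 3970·593/1410 = 1670 N·m; T_B = 2300 N·m.
τ in each portion: τ_AC = 2.62×10^6 Pa, τ_CB = 3.61×10^6 Pa; maximum is in CB.
τ_max = T_CB·r/J = 2300·0.0740/4.71×10^-5 = 3.614×10^6 Pa.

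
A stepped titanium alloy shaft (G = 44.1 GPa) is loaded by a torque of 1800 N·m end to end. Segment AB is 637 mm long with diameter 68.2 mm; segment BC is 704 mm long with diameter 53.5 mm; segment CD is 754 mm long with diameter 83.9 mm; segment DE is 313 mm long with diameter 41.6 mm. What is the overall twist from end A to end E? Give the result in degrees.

J_AB = π(0.0682)⁴/32 = 2.12×10^-6 m⁴; J_BC = π(0.0535)⁴/32 = 8.04×10^-7 m⁴; J_CD = π(0.0839)⁴/32 = 4.86×10^-6 m⁴; J_DE = π(0.0416)⁴/32 = 2.94×10^-7 m⁴.
θ = (T/G)·Σ L_i/J_i = (1800/44.1×10⁹)·(0.637/2.12×10^-6 + 0.704/8.04×10^-7 + 0.754/4.86×10^-6 + 0.313/2.94×10^-7) = 0.09775 rad.

5.60°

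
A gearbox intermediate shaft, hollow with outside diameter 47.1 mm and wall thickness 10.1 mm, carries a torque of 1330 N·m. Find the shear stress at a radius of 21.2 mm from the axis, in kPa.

J = π(d_o⁴ − d_i⁴)/32 = π(0.0471⁴ − 0.0269⁴)/32 = 4.317×10^-7 m⁴.
Shear stress varies linearly with radius: τ = T·r/J = 1330 × 0.0212 / 4.317×10^-7 = 6.531×10^7 Pa.

65300 kPa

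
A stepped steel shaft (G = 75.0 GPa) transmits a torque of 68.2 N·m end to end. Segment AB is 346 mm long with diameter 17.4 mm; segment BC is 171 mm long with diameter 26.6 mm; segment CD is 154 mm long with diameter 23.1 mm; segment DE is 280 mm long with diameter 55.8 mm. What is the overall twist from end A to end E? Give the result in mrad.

43.4 mrad

J_AB = π(0.0174)⁴/32 = 9.00×10^-9 m⁴; J_BC = π(0.0266)⁴/32 = 4.92×10^-8 m⁴; J_CD = π(0.0231)⁴/32 = 2.80×10^-8 m⁴; J_DE = π(0.0558)⁴/32 = 9.52×10^-7 m⁴.
θ = (T/G)·Σ L_i/J_i = (68.20/75.0×10⁹)·(0.346/9.00×10^-9 + 0.171/4.92×10^-8 + 0.154/2.80×10^-8 + 0.280/9.52×10^-7) = 0.04340 rad.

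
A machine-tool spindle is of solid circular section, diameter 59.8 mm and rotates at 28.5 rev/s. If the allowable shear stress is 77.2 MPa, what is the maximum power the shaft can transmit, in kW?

580 kW

J = πd⁴/32 = π(0.0598)⁴/32 = 1.255×10^-6 m⁴.
T_max = τ_allow·J/r = 7.72×10^7 × 1.255×10^-6 / 0.0299 = 3242 N·m.
ω = 2π·28.5 = 179.1 rad/s, so P_max = T_max·ω = 5.805×10^5 W.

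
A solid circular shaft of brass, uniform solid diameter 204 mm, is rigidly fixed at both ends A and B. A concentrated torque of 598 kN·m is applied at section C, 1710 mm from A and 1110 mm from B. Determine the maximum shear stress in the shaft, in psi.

With uniform GJ and both ends fixed, compatibility θ_AC = θ_CB gives T_A·a = T_B·b, together with T_A + T_B = T₀.
T_A = T₀·b/(a+b) = 598000·1110/2820 = 235400 N·m; T_B = 362600 N·m.
τ in each portion: τ_AC = 1.41×10^8 Pa, τ_CB = 2.18×10^8 Pa; maximum is in CB.
τ_max = T_CB·r/J = 362600·0.102/1.70×10^-4 = 2.175×10^8 Pa.

31600 psi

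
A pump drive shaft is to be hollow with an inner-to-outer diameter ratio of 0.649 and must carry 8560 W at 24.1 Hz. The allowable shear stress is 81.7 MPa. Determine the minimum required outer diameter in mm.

16.2 mm

ω = 2π·24.1 = 151.4 rad/s, so T = P/ω = 8560 / 151.4 = 56.53 N·m.
For a hollow shaft with d_i/d_o = 0.649: τ_max = 16T/(π d_o³ (1−k⁴)), so d_o = [16T/(π τ_allow (1−k⁴))]^(1/3) = [16·56.53/(π·8.17×10^7·0.8226)]^(1/3) = 0.01624 m.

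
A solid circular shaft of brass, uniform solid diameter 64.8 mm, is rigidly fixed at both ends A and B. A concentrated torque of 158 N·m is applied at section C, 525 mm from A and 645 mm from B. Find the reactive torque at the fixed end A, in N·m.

With uniform GJ and both ends fixed, compatibility θ_AC = θ_CB gives T_A·a = T_B·b, together with T_A + T_B = T₀.
T_A = T₀·b/(a+b) = 158.0·645/1170 = 87.10 N·m; T_B = 70.90 N·m.

87.1 N·m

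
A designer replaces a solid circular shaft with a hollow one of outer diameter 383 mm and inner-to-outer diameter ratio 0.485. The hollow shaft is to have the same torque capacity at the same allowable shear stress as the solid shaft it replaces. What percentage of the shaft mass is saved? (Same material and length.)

20.6 %

Equal τ_max and T ⇒ the solid shaft needs d_s³ = d_o³(1−k⁴), so d_s = 383·(1−0.485⁴)^(1/3) = 375.8 mm.
Area ratio A_h/A_s = d_o²(1−k²)/d_s² = (1−k²)/(1−k⁴)^(2/3) = 0.7944.
Mass saving = 1 − 0.7944 = 20.6 %.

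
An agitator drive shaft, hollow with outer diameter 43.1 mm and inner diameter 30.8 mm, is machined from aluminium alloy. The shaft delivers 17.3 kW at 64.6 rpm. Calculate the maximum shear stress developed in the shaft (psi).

ω = 2π·64.6/60 = 6.765 rad/s, so T = P/ω = 17.3×10³ / 6.765 = 2557 N·m.
J = π(d_o⁴ − d_i⁴)/32 = π(0.0431⁴ − 0.0308⁴)/32 = 2.504×10^-7 m⁴.
τ_max = T·r/J = 2557 × 0.0215 / 2.504×10^-7 = 2.201×10^8 Pa.

31900 psi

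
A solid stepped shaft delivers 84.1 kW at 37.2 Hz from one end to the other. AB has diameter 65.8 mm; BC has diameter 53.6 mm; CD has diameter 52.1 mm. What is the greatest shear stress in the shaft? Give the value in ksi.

1.88 ksi

ω = 2π·37.2 = 233.7 rad/s, so T = P/ω = 84.1×10³ / 233.7 = 359.8 N·m.
Under the same torque, τ_max = 16T/(πd³) is largest where d is smallest — segment CD (d = 52.1 mm).
τ_max = 16·359.8/(π·(0.0521)³) = 1.296×10^7 Pa.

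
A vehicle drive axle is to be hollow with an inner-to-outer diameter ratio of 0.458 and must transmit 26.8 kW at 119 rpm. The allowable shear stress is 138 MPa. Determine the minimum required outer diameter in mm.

ω = 2π·119/60 = 12.46 rad/s, so T = P/ω = 26.8×10³ / 12.46 = 2151 N·m.
For a hollow shaft with d_i/d_o = 0.458: τ_max = 16T/(π d_o³ (1−k⁴)), so d_o = [16T/(π τ_allow (1−k⁴))]^(1/3) = [16·2151/(π·1.38×10^8·0.9560)]^(1/3) = 0.04362 m.

43.6 mm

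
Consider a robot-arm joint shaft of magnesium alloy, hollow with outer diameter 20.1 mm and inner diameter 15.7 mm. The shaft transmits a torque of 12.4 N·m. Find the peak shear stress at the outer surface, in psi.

1800 psi

J = π(d_o⁴ − d_i⁴)/32 = π(0.0201⁴ − 0.0157⁴)/32 = 1.006×10^-8 m⁴.
τ_max = T·r/J = 12.40 × 0.0100 / 1.006×10^-8 = 1.239×10^7 Pa.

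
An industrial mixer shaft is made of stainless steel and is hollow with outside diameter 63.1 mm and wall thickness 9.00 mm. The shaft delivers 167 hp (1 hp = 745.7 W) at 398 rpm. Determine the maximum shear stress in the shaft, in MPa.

82.0 MPa

ω = 2π·398/60 = 41.68 rad/s, so T = P/ω = 167×745.7 / 41.68 = 2988 N·m.
J = π(d_o⁴ − d_i⁴)/32 = π(0.0631⁴ − 0.0451⁴)/32 = 1.150×10^-6 m⁴.
τ_max = T·r/J = 2988 × 0.0316 / 1.150×10^-6 = 8.196×10^7 Pa.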